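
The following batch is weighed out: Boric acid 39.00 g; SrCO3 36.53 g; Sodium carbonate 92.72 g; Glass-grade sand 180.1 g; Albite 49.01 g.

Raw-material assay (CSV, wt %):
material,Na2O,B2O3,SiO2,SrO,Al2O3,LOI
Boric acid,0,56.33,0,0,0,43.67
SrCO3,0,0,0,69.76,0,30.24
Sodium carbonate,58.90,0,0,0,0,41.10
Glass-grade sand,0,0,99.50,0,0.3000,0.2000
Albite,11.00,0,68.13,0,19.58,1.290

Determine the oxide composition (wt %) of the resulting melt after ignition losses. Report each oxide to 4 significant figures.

Each numeric step maintains full float precision from first step to last; the intermediate values are printed rounded to 4 significant digits across the worked steps; every reported number is rounded once only; derived quantities (the totals, five oxide percentages, yield, net glass mass, ignition loss) are re-derived using the weight values per 330.2 g of glass at exact precision, as they appear in problem or answer.
Delivered oxide masses:
  Na2O: 92.72·0.5890 + 49.01·0.1100 = 60.00 g
  B2O3: 39.00·0.5633 = 21.97 g
  SiO2: 180.1·0.9950 + 49.01·0.6813 = 212.6 g
  SrO: 36.53·0.6976 = 25.48 g
  Al2O3: 180.1·0.003000 + 49.01·0.1958 = 10.14 g
LOI: 39.00·0.4367 + 36.53·0.3024 + 92.72·0.4110 + 180.1·0.002000 + 49.01·0.01290 = 67.18 g
Glass = total batch minus LOI = 397.4 − 67.18 = 330.2 g (equal to the oxide-mass sum)
each wt % is 100 × oxide ÷ glass

Glass mass = 330.2 g (batch 397.4 − LOI 67.18).
Composition: Na2O 18.17%, B2O3 6.654%, SiO2 64.39%, SrO 7.718%, Al2O3 3.070%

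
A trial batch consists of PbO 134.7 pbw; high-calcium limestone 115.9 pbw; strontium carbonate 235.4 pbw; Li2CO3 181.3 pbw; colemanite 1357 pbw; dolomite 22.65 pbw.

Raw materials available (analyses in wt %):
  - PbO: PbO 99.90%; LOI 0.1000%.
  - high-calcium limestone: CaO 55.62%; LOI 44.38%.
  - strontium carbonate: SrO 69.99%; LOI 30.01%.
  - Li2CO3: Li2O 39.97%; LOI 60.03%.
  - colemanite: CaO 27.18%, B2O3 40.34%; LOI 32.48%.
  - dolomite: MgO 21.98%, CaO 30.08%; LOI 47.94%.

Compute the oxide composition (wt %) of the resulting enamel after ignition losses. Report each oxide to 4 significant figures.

The whole derivation keeps full precision at each step. In-progress results are printed rounded to four significant digits on the page; exactly one rounding lands on each reported value. Derived quantities, including the yield, six oxide percentages, totals, ignition loss, net glass mass, are re-derived starting from the weights at 1364 pbw of glass in full precision as given in the question or the answer.
Oxide masses out of the charge:
  Li2O: 181.3·0.3997 = 72.47 pbw
  MgO: 22.65·0.2198 = 4.978 pbw
  CaO: 115.9·0.5562 + 1357·0.2718 + 22.65·0.3008 = 440.1 pbw
  PbO: 134.7·0.9990 = 134.6 pbw
  B2O3: 1357·0.4034 = 547.4 pbw
  SrO: 235.4·0.6999 = 164.8 pbw
LOI: 134.7·0.001000 + 115.9·0.4438 + 235.4·0.3001 + 181.3·0.6003 + 1357·0.3248 + 22.65·0.4794 = 682.7 pbw
Resulting glass, batch − LOI: 2047 − 682.7 = 1364 pbw (= Σ oxide masses)
wt % = 100 × oxide mass / glass mass

Glass mass = 1364 pbw (batch 2047 − LOI 682.7).
Composition: Li2O 5.312%, MgO 0.3649%, CaO 32.26%, PbO 9.863%, B2O3 40.12%, SrO 12.08%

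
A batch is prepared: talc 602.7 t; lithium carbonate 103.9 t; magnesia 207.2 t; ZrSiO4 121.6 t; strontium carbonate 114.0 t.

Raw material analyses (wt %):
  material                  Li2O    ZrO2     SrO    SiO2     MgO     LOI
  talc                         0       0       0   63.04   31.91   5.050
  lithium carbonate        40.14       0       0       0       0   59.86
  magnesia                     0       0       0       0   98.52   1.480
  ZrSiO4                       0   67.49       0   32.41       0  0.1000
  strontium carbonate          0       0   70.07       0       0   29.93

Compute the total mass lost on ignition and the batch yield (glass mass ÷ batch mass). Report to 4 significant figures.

The whole derivation maintains exact precision at all times; the intermediate values are displayed rounded off to 4 significant figures within the worked lines. Every reported figure is rounded exactly once — the derived quantities, which include LOI, net glass mass, the five compositions, yield, totals, are re-derived in exact precision, exactly as shown in question or answer, from the batch weights at 1019 t of glass.
Per-material ignition loss:
  talc: 602.7 × 0.05050 = 30.44 t
  lithium carbonate: 103.9 × 0.5986 = 62.19 t
  magnesia: 207.2 × 0.01480 = 3.067 t
  ZrSiO4: 121.6 × 0.001000 = 0.1216 t
  strontium carbonate: 114.0 × 0.2993 = 34.12 t
Total LOI = 129.9 t
Glass = batch − LOI = 1149 − 129.9 = 1019 t

LOI loss = 129.9 t; glass = 1019 t; yield = 88.70%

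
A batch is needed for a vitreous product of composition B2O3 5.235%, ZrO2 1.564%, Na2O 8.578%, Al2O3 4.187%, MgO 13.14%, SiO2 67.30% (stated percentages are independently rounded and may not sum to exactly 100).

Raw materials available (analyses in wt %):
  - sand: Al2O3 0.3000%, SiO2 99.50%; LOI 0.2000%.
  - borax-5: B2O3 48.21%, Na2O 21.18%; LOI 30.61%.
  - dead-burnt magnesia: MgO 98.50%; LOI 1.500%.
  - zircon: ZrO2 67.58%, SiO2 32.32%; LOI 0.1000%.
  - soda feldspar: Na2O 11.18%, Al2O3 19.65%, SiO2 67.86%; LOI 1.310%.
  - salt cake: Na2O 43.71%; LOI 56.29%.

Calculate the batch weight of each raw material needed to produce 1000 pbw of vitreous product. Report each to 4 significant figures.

Batch per 1000 pbw vitreous product:
  sand: 529.1 pbw
  borax-5: 108.6 pbw
  dead-burnt magnesia: 133.4 pbw
  zircon: 23.14 pbw
  soda feldspar: 205.0 pbw
  salt cake: 91.20 pbw
Total batch = 1090 pbw; LOI loss = 90.35 pbw; yield = 91.71%

Every computation holds full float precision at each step; intermediates are shown (rounded to four significant digits) alongside each step; each reported figure is rounded exactly once — derived quantities, including six oxide percentages, LOI, glass mass, the yield, totals, are carried using the weight values on 1000 pbw of glass at full precision, as quoted within the question or the answer.
Oxide mass targets, per 1000 pbw vitreous product:
  B2O3: 5.235% × 1000 = 52.35 pbw
  ZrO2: 1.564% × 1000 = 15.64 pbw
  Na2O: 8.578% × 1000 = 85.78 pbw
  Al2O3: 4.187% × 1000 = 41.87 pbw
  MgO: 13.14% × 1000 = 131.4 pbw
  SiO2: 67.30% × 1000 = 673.0 pbw
Checking each oxide sum given the weights on record, per the basis as stated (each sum matches its target mass within answer rounding):
  B2O3: 108.6·0.4821 = 52.36 pbw (target 52.35 pbw)
  ZrO2: 23.14·0.6758 = 15.64 pbw (target 15.64 pbw)
  Na2O: 108.6·0.2118 + 205.0·0.1118 + 91.20·0.4371 = 85.78 pbw (target 85.78 pbw)
  Al2O3: 529.1·0.003000 + 205.0·0.1965 = 41.87 pbw (target 41.87 pbw)
  MgO: 133.4·0.9850 = 131.4 pbw (target 131.4 pbw)
  SiO2: 529.1·0.9950 + 23.14·0.3232 + 205.0·0.6786 = 673.0 pbw (target 673.0 pbw)
Glass mass check: the batch minus its LOI: 1000 pbw (oxide target masses add up to 1000 pbw; the stated basis being 1000 pbw — rounding explains the deltas).
Whole-batch sum: Σ batch = 1090 pbw; the LOI term Σ batch·LOI equals 90.35 pbw; the yield ratio, glass ÷ batch: 91.71%.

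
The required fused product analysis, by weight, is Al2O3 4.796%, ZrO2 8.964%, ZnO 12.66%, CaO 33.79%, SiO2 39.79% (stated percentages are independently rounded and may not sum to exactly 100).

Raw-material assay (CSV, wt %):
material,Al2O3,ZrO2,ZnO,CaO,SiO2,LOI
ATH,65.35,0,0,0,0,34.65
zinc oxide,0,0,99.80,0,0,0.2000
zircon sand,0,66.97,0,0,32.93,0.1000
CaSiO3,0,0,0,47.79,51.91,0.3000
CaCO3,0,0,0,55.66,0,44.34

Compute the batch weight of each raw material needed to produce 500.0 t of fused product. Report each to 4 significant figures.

The whole derivation holds full precision through every step. Values along the way are printed with 4-significant-digit rounding alongside each step; each reported number is rounded just once; all derived quantities, including five oxide percentages, the yield, glass mass, ignition loss, the totals, are carried using the weight values for 500.0 t of glass in full float precision, as they appear in the question or the answer.
Oxide mass targets, per 500.0 t fused product:
  Al2O3: 4.796% × 500.0 = 23.98 t
  ZrO2: 8.964% × 500.0 = 44.82 t
  ZnO: 12.66% × 500.0 = 63.30 t
  CaO: 33.79% × 500.0 = 169.0 t
  SiO2: 39.79% × 500.0 = 199.0 t
A balance pass over the oxides, using the reported weights, relative to the basis at hand (every target is met by its sum modulo rounding of the values):
  Al2O3: 36.69·0.6535 = 23.98 t (target 23.98 t)
  ZrO2: 66.93·0.6697 = 44.82 t (target 44.82 t)
  ZnO: 63.43·0.9980 = 63.30 t (target 63.30 t)
  CaO: 340.8·0.4779 + 10.92·0.5566 = 168.9 t (target 169.0 t)
  SiO2: 66.93·0.3293 + 340.8·0.5191 = 198.9 t (target 199.0 t)
Glass-mass bookkeeping: Σ batch − LOI loss = 500.0 t (oxide target masses add up to 500.0 t; with the basis standing at 500.0 t — gaps are rounding artifacts).
Whole-batch sum: Σ batch = 518.8 t; loss to ignition Σ batch·LOI = 18.77 t; the yield ratio, glass ÷ batch: 96.38%.

Batch per 500.0 t fused product:
  ATH: 36.69 t
  zinc oxide: 63.43 t
  zircon sand: 66.93 t
  CaSiO3: 340.8 t
  CaCO3: 10.92 t
Total batch = 518.8 t; LOI loss = 18.77 t; yield = 96.38%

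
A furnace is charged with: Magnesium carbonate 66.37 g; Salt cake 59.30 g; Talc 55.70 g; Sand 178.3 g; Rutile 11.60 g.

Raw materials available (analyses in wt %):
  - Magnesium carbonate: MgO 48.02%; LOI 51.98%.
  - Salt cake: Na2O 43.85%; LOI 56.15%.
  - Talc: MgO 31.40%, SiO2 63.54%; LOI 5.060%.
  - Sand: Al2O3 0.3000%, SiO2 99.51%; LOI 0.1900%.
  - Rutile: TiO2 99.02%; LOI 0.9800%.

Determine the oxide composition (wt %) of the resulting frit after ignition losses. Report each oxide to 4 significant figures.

The intermediate values appear with 4-significant-digit rounding within the worked lines. All internal work runs at full precision throughout — every reported result is rounded only once — all derived quantities are re-derived at full float precision (yield, ignition loss, glass mass, five oxide percentages, the totals) starting from the weights per 300.2 g of glass, as written in either problem or answer.
Delivered oxide masses:
  Na2O: 59.30·0.4385 = 26.00 g
  TiO2: 11.60·0.9902 = 11.49 g
  MgO: 66.37·0.4802 + 55.70·0.3140 = 49.36 g
  Al2O3: 178.3·0.003000 = 0.5349 g
  SiO2: 55.70·0.6354 + 178.3·0.9951 = 212.8 g
LOI: 66.37·0.5198 + 59.30·0.5615 + 55.70·0.05060 + 178.3·0.001900 + 11.60·0.009800 = 71.07 g
batch − LOI leaves glass = 371.3 − 71.07 = 300.2 g (consistent with Σ oxide mass)
each wt % is 100 × oxide ÷ glass

Glass mass = 300.2 g (batch 371.3 − LOI 71.07).
Composition: Na2O 8.662%, TiO2 3.826%, MgO 16.44%, Al2O3 0.1782%, SiO2 70.89%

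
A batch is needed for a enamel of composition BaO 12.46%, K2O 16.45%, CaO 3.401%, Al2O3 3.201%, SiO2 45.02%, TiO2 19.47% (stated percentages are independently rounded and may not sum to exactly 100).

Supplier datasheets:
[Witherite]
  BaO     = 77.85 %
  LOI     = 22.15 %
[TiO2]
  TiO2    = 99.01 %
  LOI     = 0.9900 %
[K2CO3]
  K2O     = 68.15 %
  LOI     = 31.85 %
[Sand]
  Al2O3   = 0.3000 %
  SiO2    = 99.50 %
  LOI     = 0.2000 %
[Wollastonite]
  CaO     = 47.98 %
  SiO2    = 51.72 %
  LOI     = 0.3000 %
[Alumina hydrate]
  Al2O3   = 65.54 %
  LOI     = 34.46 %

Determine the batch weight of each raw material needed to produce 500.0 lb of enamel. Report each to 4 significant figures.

Every computation maintains full float precision all the way through — working values appear (rounded to 4 significant digits) on the page; exactly one rounding goes into each reported number; derived quantities (yield, totals, the six compositions, ignition loss, net glass mass) are computed using the weight values for 500.0 lb of glass in full precision precisely as stated by the question or the answer.
Oxide mass targets, per 500.0 lb enamel:
  BaO: 12.46% × 500.0 = 62.30 lb
  K2O: 16.45% × 500.0 = 82.25 lb
  CaO: 3.401% × 500.0 = 17.00 lb
  Al2O3: 3.201% × 500.0 = 16.00 lb
  SiO2: 45.02% × 500.0 = 225.1 lb
  TiO2: 19.47% × 500.0 = 97.35 lb
Sums-versus-targets review per the reported batch figures, against the basis in use (sums match the target masses exact up to rounding of places):
  BaO: 80.03·0.7785 = 62.30 lb (target 62.30 lb)
  K2O: 120.7·0.6815 = 82.26 lb (target 82.25 lb)
  CaO: 35.44·0.4798 = 17.00 lb (target 17.00 lb)
  Al2O3: 207.8·0.003000 + 23.47·0.6554 = 16.01 lb (target 16.00 lb)
  SiO2: 207.8·0.9950 + 35.44·0.5172 = 225.1 lb (target 225.1 lb)
  TiO2: 98.32·0.9901 = 97.35 lb (target 97.35 lb)
The glass-mass cross-check: total batch − LOI = 500.0 lb (targets for the oxides total 500.0 lb; basis as stated: 500.0 lb — deltas are rounding alone).
Whole-batch sum: Σ batch = 565.8 lb; LOI loss = Σ batch·LOI = 65.75 lb; yield = glass ÷ total batch = 88.38%.

Batch per 500.0 lb enamel:
  Witherite: 80.03 lb
  TiO2: 98.32 lb
  K2CO3: 120.7 lb
  Sand: 207.8 lb
  Wollastonite: 35.44 lb
  Alumina hydrate: 23.47 lb
Total batch = 565.8 lb; LOI loss = 65.75 lb; yield = 88.38%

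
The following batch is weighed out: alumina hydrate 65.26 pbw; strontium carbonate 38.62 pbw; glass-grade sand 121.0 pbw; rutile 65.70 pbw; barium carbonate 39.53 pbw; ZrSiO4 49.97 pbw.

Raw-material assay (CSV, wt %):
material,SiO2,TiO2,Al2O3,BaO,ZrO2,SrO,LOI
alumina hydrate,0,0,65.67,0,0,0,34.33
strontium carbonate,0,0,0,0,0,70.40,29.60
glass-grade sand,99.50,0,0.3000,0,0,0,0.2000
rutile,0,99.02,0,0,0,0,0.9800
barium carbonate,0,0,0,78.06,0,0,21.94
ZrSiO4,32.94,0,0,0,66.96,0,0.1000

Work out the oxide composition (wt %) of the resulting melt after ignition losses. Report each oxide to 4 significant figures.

The intermediate values are shown rounded off to 4 significant figures in the printout. Full float precision is maintained end to end. Every reported result undergoes a single rounding. Derived quantities (six oxide percentages, ignition loss, glass mass, totals, the yield) are computed starting from the weights at 336.6 pbw of glass in full float precision, exactly as printed in the problem or the answer.
Delivered oxide masses:
  SiO2: 121.0·0.9950 + 49.97·0.3294 = 136.9 pbw
  TiO2: 65.70·0.9902 = 65.06 pbw
  Al2O3: 65.26·0.6567 + 121.0·0.003000 = 43.22 pbw
  BaO: 39.53·0.7806 = 30.86 pbw
  ZrO2: 49.97·0.6696 = 33.46 pbw
  SrO: 38.62·0.7040 = 27.19 pbw
LOI: 65.26·0.3433 + 38.62·0.2960 + 121.0·0.002000 + 65.70·0.009800 + 39.53·0.2194 + 49.97·0.001000 = 43.44 pbw
Glass mass = batch − LOI = 380.1 − 43.44 = 336.6 pbw (matching Σ of the oxides)
wt % = 100 × oxide mass / glass mass

Glass mass = 336.6 pbw (batch 380.1 − LOI 43.44).
Composition: SiO2 40.65%, TiO2 19.33%, Al2O3 12.84%, BaO 9.166%, ZrO2 9.939%, SrO 8.077%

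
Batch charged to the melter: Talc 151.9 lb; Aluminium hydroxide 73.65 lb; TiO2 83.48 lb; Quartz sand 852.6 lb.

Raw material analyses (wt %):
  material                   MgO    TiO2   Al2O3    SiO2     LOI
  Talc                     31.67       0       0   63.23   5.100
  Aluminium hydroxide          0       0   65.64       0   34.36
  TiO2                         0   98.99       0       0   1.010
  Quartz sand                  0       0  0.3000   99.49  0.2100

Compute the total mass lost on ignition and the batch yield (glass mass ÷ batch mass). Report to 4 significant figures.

LOI loss = 35.69 lb; glass = 1126 lb; yield = 96.93%

Intermediates appear rounded to four significant digits alongside each step — the whole derivation runs at full float precision at every stage. A single rounding completes each reported value; derived quantities (the four compositions, totals, ignition loss, yield, net glass mass) are carried in exact precision using the weight values per 1126 lb of glass as set out in question or answer.
Loss on ignition, line by line:
  Talc: 151.9 × 0.05100 = 7.747 lb
  Aluminium hydroxide: 73.65 × 0.3436 = 25.31 lb
  TiO2: 83.48 × 0.01010 = 0.8431 lb
  Quartz sand: 852.6 × 0.002100 = 1.790 lb
Total LOI = 35.69 lb
Glass = batch − LOI = 1162 − 35.69 = 1126 lb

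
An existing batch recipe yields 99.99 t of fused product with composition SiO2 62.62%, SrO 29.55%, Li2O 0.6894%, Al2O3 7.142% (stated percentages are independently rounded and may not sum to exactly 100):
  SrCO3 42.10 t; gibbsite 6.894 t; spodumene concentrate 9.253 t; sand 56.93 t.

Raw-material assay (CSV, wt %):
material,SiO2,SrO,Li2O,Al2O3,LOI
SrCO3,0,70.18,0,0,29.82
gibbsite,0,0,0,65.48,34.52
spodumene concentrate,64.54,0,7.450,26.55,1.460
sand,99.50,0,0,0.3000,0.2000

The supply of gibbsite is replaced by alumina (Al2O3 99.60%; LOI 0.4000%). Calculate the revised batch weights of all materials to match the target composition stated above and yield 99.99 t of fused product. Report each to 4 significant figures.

Revised batch per 99.99 t fused product:
  SrCO3: 42.10 t
  alumina: 4.532 t
  spodumene concentrate: 9.253 t
  sand: 56.93 t
Total batch = 112.8 t; LOI loss = 12.82 t

In-progress results are printed rounded to 4 significant figures at each printed step. Every computation holds exact precision end to end; every reported value is rounded a single time; derived quantities are carried starting from the weights at 99.99 t of glass at full precision (the yield, net glass mass, the four compositions, totals, ignition loss) as given in the problem or answer text.
The oxide mass targets at 99.99 t fused product:
  SiO2: 62.62% × 99.99 = 62.61 t
  SrO: 29.55% × 99.99 = 29.55 t
  Li2O: 0.6894% × 99.99 = 0.6893 t
  Al2O3: 7.142% × 99.99 = 7.141 t
Oxide-by-oxide audit with the batch weights as given, against the basis in use (target by target, the sums agree exact up to rounding of places):
  SiO2: 9.253·0.6454 + 56.93·0.9950 = 62.62 t (target 62.61 t)
  SrO: 42.10·0.7018 = 29.55 t (target 29.55 t)
  Li2O: 9.253·0.07450 = 0.6893 t (target 0.6893 t)
  Al2O3: 4.532·0.9960 + 9.253·0.2655 + 56.93·0.003000 = 7.141 t (target 7.141 t)
Consistency of the glass mass: total charge less LOI = 99.99 t (per-oxide target masses sum to 99.99 t; stated basis 99.99 t — gaps are rounding artifacts).
Adding the batch up: Σ batch = 112.8 t; Σ batch·LOI gives LOI loss = 12.82 t; yield: glass divided by total = 88.64%.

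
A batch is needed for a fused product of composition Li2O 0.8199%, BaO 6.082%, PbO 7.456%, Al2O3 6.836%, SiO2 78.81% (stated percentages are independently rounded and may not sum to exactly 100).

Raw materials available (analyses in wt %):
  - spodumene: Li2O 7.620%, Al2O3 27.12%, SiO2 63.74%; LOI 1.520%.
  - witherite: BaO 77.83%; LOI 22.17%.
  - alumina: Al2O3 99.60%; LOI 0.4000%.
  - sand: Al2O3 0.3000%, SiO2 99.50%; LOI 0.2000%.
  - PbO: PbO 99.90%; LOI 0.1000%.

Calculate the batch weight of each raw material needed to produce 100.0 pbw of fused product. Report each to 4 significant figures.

Batch per 100.0 pbw fused product:
  spodumene: 10.76 pbw
  witherite: 7.814 pbw
  alumina: 3.716 pbw
  sand: 72.31 pbw
  PbO: 7.463 pbw
Total batch = 102.1 pbw; LOI loss = 2.063 pbw; yield = 97.98%

All arithmetic maintains full float precision from start to finish — working values appear (rounded to 4 significant digits) on the page — a single rounding finalizes every reported value. Derived quantities, which include yield, glass mass, totals, five oxide percentages, ignition loss, are re-derived in exact precision, as written in problem or answer, using the weight values per 100.0 pbw of glass.
Target masses of each oxide per 100.0 pbw fused product:
  Li2O: 0.8199% × 100.0 = 0.8199 pbw
  BaO: 6.082% × 100.0 = 6.082 pbw
  PbO: 7.456% × 100.0 = 7.456 pbw
  Al2O3: 6.836% × 100.0 = 6.836 pbw
  SiO2: 78.81% × 100.0 = 78.81 pbw
Verifying the oxide balance using the reported weights, per the basis as stated (sums match the target masses inside rounding margins):
  Li2O: 10.76·0.07620 = 0.8199 pbw (target 0.8199 pbw)
  BaO: 7.814·0.7783 = 6.082 pbw (target 6.082 pbw)
  PbO: 7.463·0.9990 = 7.456 pbw (target 7.456 pbw)
  Al2O3: 10.76·0.2712 + 3.716·0.9960 + 72.31·0.003000 = 6.836 pbw (target 6.836 pbw)
  SiO2: 10.76·0.6374 + 72.31·0.9950 = 78.81 pbw (target 78.81 pbw)
Consistency of the glass mass: the batch minus its LOI: 100.0 pbw (targets for the oxides total 100.0 pbw; the stated basis being 100.0 pbw — gaps are rounding artifacts).
Adding the batch up: Σ batch = 102.1 pbw; loss to ignition Σ batch·LOI = 2.063 pbw; as yield: glass ÷ batch → 97.98%.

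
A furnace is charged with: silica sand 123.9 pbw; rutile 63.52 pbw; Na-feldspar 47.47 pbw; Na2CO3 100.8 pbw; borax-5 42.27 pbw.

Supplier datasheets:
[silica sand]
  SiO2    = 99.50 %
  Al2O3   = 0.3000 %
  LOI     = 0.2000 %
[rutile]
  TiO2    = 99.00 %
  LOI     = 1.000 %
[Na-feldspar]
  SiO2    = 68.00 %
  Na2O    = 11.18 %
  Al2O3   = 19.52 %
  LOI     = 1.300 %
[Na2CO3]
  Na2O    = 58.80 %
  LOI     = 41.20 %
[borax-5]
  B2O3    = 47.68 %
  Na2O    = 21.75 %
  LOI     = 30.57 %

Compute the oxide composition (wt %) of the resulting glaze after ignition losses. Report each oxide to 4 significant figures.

The working math keeps full precision throughout. Intermediates are displayed (rounded to 4 significant digits) at each printed step; a single rounding produces each reported value — the derived quantities are computed using the weight values per 322.0 pbw of glass at full float precision (totals, ignition loss, glass mass, the yield, five oxide percentages) exactly as shown in the problem or the answer.
Oxide-by-oxide delivered mass:
  B2O3: 42.27·0.4768 = 20.15 pbw
  SiO2: 123.9·0.9950 + 47.47·0.6800 = 155.6 pbw
  Na2O: 47.47·0.1118 + 100.8·0.5880 + 42.27·0.2175 = 73.77 pbw
  TiO2: 63.52·0.9900 = 62.88 pbw
  Al2O3: 123.9·0.003000 + 47.47·0.1952 = 9.638 pbw
LOI: 123.9·0.002000 + 63.52·0.01000 + 47.47·0.01300 + 100.8·0.4120 + 42.27·0.3057 = 55.95 pbw
The glass mass, total less LOI, = 378.0 − 55.95 = 322.0 pbw (matching Σ of the oxides)
each wt % is 100 × oxide ÷ glass

Glass mass = 322.0 pbw (batch 378.0 − LOI 55.95).
Composition: B2O3 6.259%, SiO2 48.31%, Na2O 22.91%, TiO2 19.53%, Al2O3 2.993%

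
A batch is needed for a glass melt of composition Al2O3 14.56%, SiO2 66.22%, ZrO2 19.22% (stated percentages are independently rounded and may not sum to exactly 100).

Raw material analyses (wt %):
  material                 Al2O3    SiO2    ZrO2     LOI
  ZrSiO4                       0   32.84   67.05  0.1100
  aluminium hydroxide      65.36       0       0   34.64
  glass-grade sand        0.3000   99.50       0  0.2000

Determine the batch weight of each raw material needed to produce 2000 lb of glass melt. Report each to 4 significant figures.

The working math maintains full precision from start to finish; mid-chain values are displayed rounded to four significant digits when written out — each reported number carries a single rounding — the derived quantities (ignition loss, glass mass, yield, three oxide percentages, the totals) are computed at full float precision starting from the weights on 2000 lb of glass, as quoted within the problem or the answer.
The oxide mass targets at 2000 lb glass melt:
  Al2O3: 14.56% × 2000 = 291.2 lb
  SiO2: 66.22% × 2000 = 1324 lb
  ZrO2: 19.22% × 2000 = 384.4 lb
Balance tally, oxide-wise, using the reported weights, on the stated basis (oxide sums agree with the targets once rounding is allowed for):
  Al2O3: 440.3·0.6536 + 1142·0.003000 = 291.2 lb (target 291.2 lb)
  SiO2: 573.3·0.3284 + 1142·0.9950 = 1325 lb (target 1324 lb)
  ZrO2: 573.3·0.6705 = 384.4 lb (target 384.4 lb)
Glass-mass bookkeeping: batch total minus LOI = 2000 lb (the targets, summed, come to 2000 lb; stated basis 2000 lb — gaps are rounding artifacts).
Batch total: Σ batch = 2156 lb; loss to ignition Σ batch·LOI = 155.4 lb; as yield: glass ÷ batch → 92.79%.

Batch per 2000 lb glass melt:
  ZrSiO4: 573.3 lb
  aluminium hydroxide: 440.3 lb
  glass-grade sand: 1142 lb
Total batch = 2156 lb; LOI loss = 155.4 lb; yield = 92.79%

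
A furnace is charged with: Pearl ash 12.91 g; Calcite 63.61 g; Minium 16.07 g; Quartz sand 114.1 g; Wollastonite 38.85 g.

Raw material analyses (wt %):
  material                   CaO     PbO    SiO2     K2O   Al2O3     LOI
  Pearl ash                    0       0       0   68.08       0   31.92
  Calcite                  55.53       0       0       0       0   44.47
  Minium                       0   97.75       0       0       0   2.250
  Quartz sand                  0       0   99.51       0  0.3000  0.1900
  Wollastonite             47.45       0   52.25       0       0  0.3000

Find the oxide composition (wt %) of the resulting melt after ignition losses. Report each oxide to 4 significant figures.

All arithmetic carries full precision in every operation. Intermediates are printed, rounded to four significant digits, on the page; exactly one rounding lands on every reported value; derived quantities are carried at exact precision (glass mass, the totals, the yield, the five compositions, LOI) starting from the weights for 212.4 g of glass, precisely as stated by the problem or answer text.
Delivered oxide masses:
  CaO: 63.61·0.5553 + 38.85·0.4745 = 53.76 g
  PbO: 16.07·0.9775 = 15.71 g
  SiO2: 114.1·0.9951 + 38.85·0.5225 = 133.8 g
  K2O: 12.91·0.6808 = 8.789 g
  Al2O3: 114.1·0.003000 = 0.3423 g
LOI: 12.91·0.3192 + 63.61·0.4447 + 16.07·0.02250 + 114.1·0.001900 + 38.85·0.003000 = 33.10 g
Resulting glass, batch − LOI: 245.5 − 33.10 = 212.4 g (= Σ oxide masses)
wt % = oxide mass / glass mass × 100

Glass mass = 212.4 g (batch 245.5 − LOI 33.10).
Composition: CaO 25.30%, PbO 7.394%, SiO2 63.00%, K2O 4.137%, Al2O3 0.1611%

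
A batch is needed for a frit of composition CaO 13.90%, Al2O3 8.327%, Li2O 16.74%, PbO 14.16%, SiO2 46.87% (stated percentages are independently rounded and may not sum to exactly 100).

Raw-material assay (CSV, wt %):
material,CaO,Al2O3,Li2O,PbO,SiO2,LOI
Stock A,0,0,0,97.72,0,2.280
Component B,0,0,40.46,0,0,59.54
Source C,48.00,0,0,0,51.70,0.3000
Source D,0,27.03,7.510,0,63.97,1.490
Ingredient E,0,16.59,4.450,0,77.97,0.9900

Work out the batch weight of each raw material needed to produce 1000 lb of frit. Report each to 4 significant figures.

Batch per 1000 lb frit:
  Stock A: 144.9 lb
  Component B: 357.8 lb
  Source C: 289.6 lb
  Source D: 114.8 lb
  Ingredient E: 315.0 lb
Total batch = 1222 lb; LOI loss = 222.0 lb; yield = 81.83%

In-progress results appear, rounded to 4 significant digits, as written; all arithmetic carries full precision through the solve; a single rounding produces every reported result — derived quantities, including the five compositions, totals, the yield, LOI, net glass mass, are carried from the batch weights per 1000 lb of glass in full precision, as written in question or answer.
The oxide mass targets at 1000 lb frit:
  CaO: 13.90% × 1000 = 139.0 lb
  Al2O3: 8.327% × 1000 = 83.27 lb
  Li2O: 16.74% × 1000 = 167.4 lb
  PbO: 14.16% × 1000 = 141.6 lb
  SiO2: 46.87% × 1000 = 468.7 lb
Sums-versus-targets review from the weights as reported, per the basis as stated (delivered sums recover each target modulo rounding of the values):
  CaO: 289.6·0.4800 = 139.0 lb (target 139.0 lb)
  Al2O3: 114.8·0.2703 + 315.0·0.1659 = 83.29 lb (target 83.27 lb)
  Li2O: 357.8·0.4046 + 114.8·0.07510 + 315.0·0.04450 = 167.4 lb (target 167.4 lb)
  PbO: 144.9·0.9772 = 141.6 lb (target 141.6 lb)
  SiO2: 289.6·0.5170 + 114.8·0.6397 + 315.0·0.7797 = 468.8 lb (target 468.7 lb)
Glass mass check: net batch after ignition = 1000 lb (summing oxide targets gives 1000 lb; basis as stated: 1000 lb — a pure rounding effect).
Total batch = Σ batch = 1222 lb; ignition loss, Σ(batch × LOI) = 222.0 lb; yield = glass ÷ total batch = 81.83%.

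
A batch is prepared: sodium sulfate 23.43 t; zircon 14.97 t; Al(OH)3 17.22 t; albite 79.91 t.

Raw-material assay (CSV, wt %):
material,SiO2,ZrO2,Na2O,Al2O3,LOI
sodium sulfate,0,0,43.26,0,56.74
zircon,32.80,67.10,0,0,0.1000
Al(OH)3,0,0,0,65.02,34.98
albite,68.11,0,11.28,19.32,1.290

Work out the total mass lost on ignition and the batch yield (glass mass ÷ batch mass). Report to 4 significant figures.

LOI loss = 20.36 t; glass = 115.2 t; yield = 84.97%

Every computation holds full float precision in every operation — working values are displayed (rounded to 4 significant figures) as written. Every reported figure is rounded a single time; all derived quantities (LOI, the four compositions, the yield, the totals, glass mass) are rebuilt in full float precision using the weight values per 115.2 t of glass, exactly as printed in either problem or answer.
Loss on ignition, line by line:
  sodium sulfate: 23.43 × 0.5674 = 13.29 t
  zircon: 14.97 × 0.001000 = 0.01497 t
  Al(OH)3: 17.22 × 0.3498 = 6.024 t
  albite: 79.91 × 0.01290 = 1.031 t
Total LOI = 20.36 t
Glass = batch − LOI = 135.5 − 20.36 = 115.2 t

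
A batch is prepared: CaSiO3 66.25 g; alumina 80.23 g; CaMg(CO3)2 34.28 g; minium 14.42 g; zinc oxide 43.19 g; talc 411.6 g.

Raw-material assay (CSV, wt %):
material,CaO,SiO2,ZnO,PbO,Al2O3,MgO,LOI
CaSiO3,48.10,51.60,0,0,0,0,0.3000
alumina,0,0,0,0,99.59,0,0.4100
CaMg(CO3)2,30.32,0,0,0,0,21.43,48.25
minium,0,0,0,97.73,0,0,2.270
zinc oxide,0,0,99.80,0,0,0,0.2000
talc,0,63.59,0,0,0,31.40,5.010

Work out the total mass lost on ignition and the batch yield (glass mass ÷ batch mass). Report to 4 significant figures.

Values along the way appear rounded off to 4 significant figures when written out. Full float precision is carried at every stage — each reported result is rounded exactly once; derived quantities, which include yield, glass mass, the six compositions, the totals, ignition loss, are computed at full precision, exactly as printed in either problem or answer, from the weighed amounts per 611.9 g of glass.
Per-material ignition loss:
  CaSiO3: 66.25 × 0.003000 = 0.1988 g
  alumina: 80.23 × 0.004100 = 0.3289 g
  CaMg(CO3)2: 34.28 × 0.4825 = 16.54 g
  minium: 14.42 × 0.02270 = 0.3273 g
  zinc oxide: 43.19 × 0.002000 = 0.08638 g
  talc: 411.6 × 0.05010 = 20.62 g
Total LOI = 38.10 g
Glass = batch − LOI = 650.0 − 38.10 = 611.9 g

LOI loss = 38.10 g; glass = 611.9 g; yield = 94.14%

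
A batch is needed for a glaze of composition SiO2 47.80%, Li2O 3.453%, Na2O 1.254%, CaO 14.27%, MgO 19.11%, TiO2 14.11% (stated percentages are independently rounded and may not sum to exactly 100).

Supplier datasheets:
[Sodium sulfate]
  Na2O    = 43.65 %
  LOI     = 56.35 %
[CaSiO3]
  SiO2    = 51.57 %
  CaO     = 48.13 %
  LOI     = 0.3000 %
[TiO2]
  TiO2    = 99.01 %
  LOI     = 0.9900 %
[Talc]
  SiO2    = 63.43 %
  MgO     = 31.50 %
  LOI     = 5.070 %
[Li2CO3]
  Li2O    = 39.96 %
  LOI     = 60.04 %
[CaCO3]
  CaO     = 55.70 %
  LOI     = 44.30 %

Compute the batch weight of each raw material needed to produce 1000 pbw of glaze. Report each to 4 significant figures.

Batch per 1000 pbw glaze:
  Sodium sulfate: 28.73 pbw
  CaSiO3: 180.7 pbw
  TiO2: 142.5 pbw
  Talc: 606.7 pbw
  Li2CO3: 86.41 pbw
  CaCO3: 100.0 pbw
Total batch = 1145 pbw; LOI loss = 145.1 pbw; yield = 87.33%

The working math runs at exact precision at all times. Intermediates are shown (rounded to 4 significant figures) at each printed step — a single rounding finalizes each reported number — the derived quantities (the yield, ignition loss, totals, net glass mass, the six compositions) are recomputed using the weight values at 1000 pbw of glass in exact precision as given in either problem or answer.
Target masses of each oxide per 1000 pbw glaze:
  SiO2: 47.80% × 1000 = 478.0 pbw
  Li2O: 3.453% × 1000 = 34.53 pbw
  Na2O: 1.254% × 1000 = 12.54 pbw
  CaO: 14.27% × 1000 = 142.7 pbw
  MgO: 19.11% × 1000 = 191.1 pbw
  TiO2: 14.11% × 1000 = 141.1 pbw
A balance pass over the oxides, per the reported batch figures, on the stated basis (sums match the target masses modulo rounding of the values):
  SiO2: 180.7·0.5157 + 606.7·0.6343 = 478.0 pbw (target 478.0 pbw)
  Li2O: 86.41·0.3996 = 34.53 pbw (target 34.53 pbw)
  Na2O: 28.73·0.4365 = 12.54 pbw (target 12.54 pbw)
  CaO: 180.7·0.4813 + 100.0·0.5570 = 142.7 pbw (target 142.7 pbw)
  MgO: 606.7·0.3150 = 191.1 pbw (target 191.1 pbw)
  TiO2: 142.5·0.9901 = 141.1 pbw (target 141.1 pbw)
Auditing the glass mass value: batch total minus LOI = 1000 pbw (per-oxide target masses sum to 1000 pbw; stated basis 1000 pbw — rounding explains the deltas).
Batch grand total — Σ batch = 1145 pbw; Σ batch·LOI gives LOI loss = 145.1 pbw; yield: glass divided by total = 87.33%.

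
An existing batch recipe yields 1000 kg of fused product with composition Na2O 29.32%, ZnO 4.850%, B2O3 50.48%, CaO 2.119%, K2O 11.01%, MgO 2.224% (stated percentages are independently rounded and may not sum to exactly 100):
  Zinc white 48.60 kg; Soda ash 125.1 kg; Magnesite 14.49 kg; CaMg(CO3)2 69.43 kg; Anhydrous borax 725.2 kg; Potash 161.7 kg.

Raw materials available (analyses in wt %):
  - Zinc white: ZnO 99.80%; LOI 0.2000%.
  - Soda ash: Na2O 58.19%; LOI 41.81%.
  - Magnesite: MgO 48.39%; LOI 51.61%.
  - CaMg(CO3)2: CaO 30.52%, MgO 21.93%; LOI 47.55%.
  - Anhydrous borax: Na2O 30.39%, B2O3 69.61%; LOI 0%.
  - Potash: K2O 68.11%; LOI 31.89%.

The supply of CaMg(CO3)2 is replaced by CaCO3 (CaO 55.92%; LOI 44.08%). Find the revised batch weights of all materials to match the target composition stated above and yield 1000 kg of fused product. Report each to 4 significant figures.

Revised batch per 1000 kg fused product:
  Zinc white: 48.60 kg
  Soda ash: 125.1 kg
  Magnesite: 45.96 kg
  CaCO3: 37.89 kg
  Anhydrous borax: 725.2 kg
  Potash: 161.7 kg
Total batch = 1144 kg; LOI loss = 144.4 kg

Each numeric step runs at full float precision in all steps. The intermediate values are printed (rounded to four significant figures) in the working — exactly one rounding goes into each reported figure — all derived quantities (the six compositions, the totals, glass mass, yield, LOI) are re-derived at exact precision from the batch weights on 1000 kg of glass, as set out in either problem or answer.
Oxide mass targets, per 1000 kg fused product:
  Na2O: 29.32% × 1000 = 293.2 kg
  ZnO: 4.850% × 1000 = 48.50 kg
  B2O3: 50.48% × 1000 = 504.8 kg
  CaO: 2.119% × 1000 = 21.19 kg
  K2O: 11.01% × 1000 = 110.1 kg
  MgO: 2.224% × 1000 = 22.24 kg
Verifying the oxide balance from the weights as reported, on the stated basis (every target is met by its sum within answer rounding):
  Na2O: 125.1·0.5819 + 725.2·0.3039 = 293.2 kg (target 293.2 kg)
  ZnO: 48.60·0.9980 = 48.50 kg (target 48.50 kg)
  B2O3: 725.2·0.6961 = 504.8 kg (target 504.8 kg)
  CaO: 37.89·0.5592 = 21.19 kg (target 21.19 kg)
  K2O: 161.7·0.6811 = 110.1 kg (target 110.1 kg)
  MgO: 45.96·0.4839 = 22.24 kg (target 22.24 kg)
Glass mass check: batch Σ − ignition loss = 1000 kg (the targets, summed, come to 1000 kg; the stated basis being 1000 kg — differing by rounding only).
Total batch = Σ batch = 1144 kg; Σ batch·LOI gives LOI loss = 144.4 kg; yield, glass over the total, = 87.38%.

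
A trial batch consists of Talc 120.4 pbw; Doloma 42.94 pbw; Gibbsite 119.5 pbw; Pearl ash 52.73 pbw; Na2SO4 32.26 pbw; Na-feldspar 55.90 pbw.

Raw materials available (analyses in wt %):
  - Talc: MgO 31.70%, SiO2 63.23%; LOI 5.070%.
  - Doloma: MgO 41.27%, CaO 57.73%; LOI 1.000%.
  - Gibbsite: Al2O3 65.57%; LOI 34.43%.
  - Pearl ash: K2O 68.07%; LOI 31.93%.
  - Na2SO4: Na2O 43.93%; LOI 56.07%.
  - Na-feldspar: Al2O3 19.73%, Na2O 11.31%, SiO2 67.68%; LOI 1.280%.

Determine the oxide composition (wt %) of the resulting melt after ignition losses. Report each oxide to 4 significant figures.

Glass mass = 340.4 pbw (batch 423.7 − LOI 83.32).
Composition: K2O 10.54%, Al2O3 26.26%, Na2O 6.020%, MgO 16.42%, CaO 7.282%, SiO2 33.48%

Full float precision is held all the way through — mid-chain values appear rounded off to 4 significant figures as written; a single rounding finalizes every reported value. The derived quantities (the six compositions, totals, net glass mass, LOI, the yield) are re-derived at full float precision from the weighed amounts for 340.4 pbw of glass as given in problem or answer.
Per-oxide mass from batch:
  K2O: 52.73·0.6807 = 35.89 pbw
  Al2O3: 119.5·0.6557 + 55.90·0.1973 = 89.39 pbw
  Na2O: 32.26·0.4393 + 55.90·0.1131 = 20.49 pbw
  MgO: 120.4·0.3170 + 42.94·0.4127 = 55.89 pbw
  CaO: 42.94·0.5773 = 24.79 pbw
  SiO2: 120.4·0.6323 + 55.90·0.6768 = 114.0 pbw
LOI: 120.4·0.05070 + 42.94·0.01000 + 119.5·0.3443 + 52.73·0.3193 + 32.26·0.5607 + 55.90·0.01280 = 83.32 pbw
The glass mass, total less LOI, = 423.7 − 83.32 = 340.4 pbw (= Σ oxide masses)
each oxide over glass, ×100, is wt %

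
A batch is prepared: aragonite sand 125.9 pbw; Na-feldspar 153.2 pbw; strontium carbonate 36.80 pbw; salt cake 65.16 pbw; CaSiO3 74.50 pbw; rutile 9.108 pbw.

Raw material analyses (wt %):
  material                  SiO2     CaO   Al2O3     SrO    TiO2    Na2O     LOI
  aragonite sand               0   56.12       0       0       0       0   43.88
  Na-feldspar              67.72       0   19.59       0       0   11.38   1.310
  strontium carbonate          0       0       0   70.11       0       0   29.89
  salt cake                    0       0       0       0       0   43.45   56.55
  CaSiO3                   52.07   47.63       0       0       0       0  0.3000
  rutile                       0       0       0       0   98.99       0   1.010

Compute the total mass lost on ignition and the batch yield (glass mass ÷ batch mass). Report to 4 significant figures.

Every computation maintains exact precision in all steps. Mid-chain values are displayed rounded to 4 significant digits as written. Exactly one rounding goes into each reported value; derived quantities (the six compositions, LOI, yield, glass mass, the totals) are re-derived from the batch weights for 359.3 pbw of glass in exact precision as written in the problem or answer text.
Material-by-material LOI:
  aragonite sand: 125.9 × 0.4388 = 55.24 pbw
  Na-feldspar: 153.2 × 0.01310 = 2.007 pbw
  strontium carbonate: 36.80 × 0.2989 = 11.00 pbw
  salt cake: 65.16 × 0.5655 = 36.85 pbw
  CaSiO3: 74.50 × 0.003000 = 0.2235 pbw
  rutile: 9.108 × 0.01010 = 0.09199 pbw
Total LOI = 105.4 pbw
Glass = batch − LOI = 464.7 − 105.4 = 359.3 pbw

LOI loss = 105.4 pbw; glass = 359.3 pbw; yield = 77.31%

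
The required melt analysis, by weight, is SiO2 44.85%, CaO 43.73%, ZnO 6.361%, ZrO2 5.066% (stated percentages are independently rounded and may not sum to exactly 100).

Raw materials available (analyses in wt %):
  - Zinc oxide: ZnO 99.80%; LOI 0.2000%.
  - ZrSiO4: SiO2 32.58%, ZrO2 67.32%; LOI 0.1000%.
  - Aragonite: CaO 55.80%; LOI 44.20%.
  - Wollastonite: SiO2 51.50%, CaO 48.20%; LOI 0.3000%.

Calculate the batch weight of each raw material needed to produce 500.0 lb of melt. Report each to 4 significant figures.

Working values are displayed, rounded to four significant digits, in the printout. The whole derivation carries full float precision throughout — each reported figure sees exactly one rounding; all derived quantities are computed in full float precision (the four compositions, ignition loss, the yield, totals, glass mass) starting from the weights for 500.0 lb of glass as they appear in problem or answer.
Target oxide masses per 500.0 lb melt:
  SiO2: 44.85% × 500.0 = 224.2 lb
  CaO: 43.73% × 500.0 = 218.6 lb
  ZnO: 6.361% × 500.0 = 31.80 lb
  ZrO2: 5.066% × 500.0 = 25.33 lb
Balance tally, oxide-wise, per the reported batch figures, under the basis named above (oxide sums agree with the targets exact up to rounding of places):
  SiO2: 37.63·0.3258 + 411.6·0.5150 = 224.2 lb (target 224.2 lb)
  CaO: 36.28·0.5580 + 411.6·0.4820 = 218.6 lb (target 218.6 lb)
  ZnO: 31.87·0.9980 = 31.81 lb (target 31.80 lb)
  ZrO2: 37.63·0.6732 = 25.33 lb (target 25.33 lb)
Glass-mass sanity pass: batch total minus LOI = 500.0 lb (targets for the oxides total 500.0 lb; stated basis 500.0 lb — rounding explains the deltas).
Summing the batch: Σ batch = 517.4 lb; loss to ignition Σ batch·LOI = 17.37 lb; yield, glass over the total, = 96.64%.

Batch per 500.0 lb melt:
  Zinc oxide: 31.87 lb
  ZrSiO4: 37.63 lb
  Aragonite: 36.28 lb
  Wollastonite: 411.6 lb
Total batch = 517.4 lb; LOI loss = 17.37 lb; yield = 96.64%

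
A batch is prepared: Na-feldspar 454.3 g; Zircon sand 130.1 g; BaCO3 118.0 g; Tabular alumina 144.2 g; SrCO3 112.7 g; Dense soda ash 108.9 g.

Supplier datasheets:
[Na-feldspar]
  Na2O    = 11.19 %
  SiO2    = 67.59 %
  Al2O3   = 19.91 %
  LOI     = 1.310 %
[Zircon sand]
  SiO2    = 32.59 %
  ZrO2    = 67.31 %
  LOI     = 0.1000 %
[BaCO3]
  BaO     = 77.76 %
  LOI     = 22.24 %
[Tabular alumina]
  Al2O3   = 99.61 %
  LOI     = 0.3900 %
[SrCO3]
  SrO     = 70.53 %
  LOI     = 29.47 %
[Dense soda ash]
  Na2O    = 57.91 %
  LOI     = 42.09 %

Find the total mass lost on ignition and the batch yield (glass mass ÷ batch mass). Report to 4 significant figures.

LOI loss = 111.9 g; glass = 956.3 g; yield = 89.52%

Working values are displayed rounded to four significant digits when written out; all internal work holds full float precision through every step — each reported figure is rounded once only; derived quantities are computed in exact precision (ignition loss, glass mass, six oxide percentages, totals, yield) from the batch weights for 956.3 g of glass exactly as printed in the problem or the answer.
Loss on ignition, line by line:
  Na-feldspar: 454.3 × 0.01310 = 5.951 g
  Zircon sand: 130.1 × 0.001000 = 0.1301 g
  BaCO3: 118.0 × 0.2224 = 26.24 g
  Tabular alumina: 144.2 × 0.003900 = 0.5624 g
  SrCO3: 112.7 × 0.2947 = 33.21 g
  Dense soda ash: 108.9 × 0.4209 = 45.84 g
Total LOI = 111.9 g
Glass = batch − LOI = 1068 − 111.9 = 956.3 g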